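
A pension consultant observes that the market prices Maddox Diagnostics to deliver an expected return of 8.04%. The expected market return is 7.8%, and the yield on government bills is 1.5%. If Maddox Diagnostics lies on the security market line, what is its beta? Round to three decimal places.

MRP = 7.8% − 1.5% = 6.30%
β = (E(R) − R_f) / MRP = (8.04% − 1.5%) / 6.3% = 6.54% / 6.3% = 1.038

1.038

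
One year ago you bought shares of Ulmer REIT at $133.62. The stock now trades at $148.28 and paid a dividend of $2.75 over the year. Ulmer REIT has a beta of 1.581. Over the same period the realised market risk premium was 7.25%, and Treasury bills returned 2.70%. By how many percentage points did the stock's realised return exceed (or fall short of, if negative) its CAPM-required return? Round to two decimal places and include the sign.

Realised HPR = (P1 + D1 − P0) / P0 = (148.28 + 2.75 − 133.62) / 133.62 = 17.41 / 133.62 = 13.0295%
CAPM required = R_f + β·MRP = 2.70% + 1.581 × 7.25% = 14.16225%
α = realised − required = 13.0295% − 14.16225% = -1.13%

-1.13%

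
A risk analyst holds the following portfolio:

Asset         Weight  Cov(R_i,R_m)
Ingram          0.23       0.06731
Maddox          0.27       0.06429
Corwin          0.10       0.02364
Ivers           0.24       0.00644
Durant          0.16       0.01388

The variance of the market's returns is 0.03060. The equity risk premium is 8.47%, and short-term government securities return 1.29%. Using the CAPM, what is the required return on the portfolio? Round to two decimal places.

12.08%

β_Ingram = 0.06731 / 0.03060 = 2.1997
β_Maddox = 0.06429 / 0.03060 = 2.1010
β_Corwin = 0.02364 / 0.03060 = 0.7725
β_Ivers = 0.00644 / 0.03060 = 0.2105
β_Durant = 0.01388 / 0.03060 = 0.4536
β_P = Σ w_i β_i = 0.23×2.1997 + 0.27×2.1010 + 0.10×0.7725 + 0.24×0.2105 + 0.16×0.4536 = 1.2735
E(R_P) = R_f + β_P × MRP = 1.29% + 1.2735 × 8.47% = 12.08%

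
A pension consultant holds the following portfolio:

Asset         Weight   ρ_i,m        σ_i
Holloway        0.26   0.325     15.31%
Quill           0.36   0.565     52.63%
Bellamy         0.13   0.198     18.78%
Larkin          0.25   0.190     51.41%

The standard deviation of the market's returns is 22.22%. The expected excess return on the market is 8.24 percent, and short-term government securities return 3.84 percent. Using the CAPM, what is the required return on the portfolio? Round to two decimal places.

β_Holloway = 0.325 × 15.31% / 22.22% = 0.2239
β_Quill = 0.565 × 52.63% / 22.22% = 1.3383
β_Bellamy = 0.198 × 18.78% / 22.22% = 0.1673
β_Larkin = 0.190 × 51.41% / 22.22% = 0.4396
β_P = Σ w_i β_i = 0.26×0.2239 + 0.36×1.3383 + 0.13×0.1673 + 0.25×0.4396 = 0.6717
E(R_P) = R_f + β_P × MRP = 3.84% + 0.6717 × 8.24% = 9.37%

9.37%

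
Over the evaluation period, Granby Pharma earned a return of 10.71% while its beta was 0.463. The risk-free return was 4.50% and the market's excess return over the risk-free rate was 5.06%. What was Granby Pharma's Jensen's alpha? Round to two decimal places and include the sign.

+3.87%

CAPM benchmark = R_f + β(R_m − R_f) = 4.50% + 0.463 × 5.06% = 6.84278%
α = actual − benchmark = 10.71% − 6.84278% = +3.87%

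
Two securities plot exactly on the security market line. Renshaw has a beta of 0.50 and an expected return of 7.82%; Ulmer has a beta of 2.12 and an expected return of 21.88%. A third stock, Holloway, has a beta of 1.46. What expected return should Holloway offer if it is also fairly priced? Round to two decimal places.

MRP (SML slope) = (21.88% − 7.82%) / (2.12 − 0.50) = 14.06% / 1.62 = 8.6790%
R_f (intercept) = 7.82% − 0.50 × 8.6790% = 3.4805%
E(R_Holloway) = R_f + β × MRP = 3.4805% + 1.46 × 8.6790% = 16.15%

16.15%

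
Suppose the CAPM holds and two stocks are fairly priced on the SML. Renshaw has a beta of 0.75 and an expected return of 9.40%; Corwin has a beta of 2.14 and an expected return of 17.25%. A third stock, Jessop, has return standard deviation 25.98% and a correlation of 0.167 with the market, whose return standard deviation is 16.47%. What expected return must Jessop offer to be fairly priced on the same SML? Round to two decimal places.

6.65%

MRP = (17.25% − 9.40%) / (2.14 − 0.75) = 5.6475%
R_f = 9.40% − 0.75 × 5.6475% = 5.1644%
β_Jessop = ρ·σ_i/σ_m = 0.167 × 25.98 / 16.47 = 0.2634
E(R_Jessop) = R_f + β × MRP = 5.1644% + 0.2634 × 5.6475% = 6.65%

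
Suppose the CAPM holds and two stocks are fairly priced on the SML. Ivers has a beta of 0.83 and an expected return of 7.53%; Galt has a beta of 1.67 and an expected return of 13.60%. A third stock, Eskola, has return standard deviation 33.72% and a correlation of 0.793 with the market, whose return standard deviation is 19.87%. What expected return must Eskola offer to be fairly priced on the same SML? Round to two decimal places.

11.26%

MRP = (13.60% − 7.53%) / (1.67 − 0.83) = 7.2262%
R_f = 7.53% − 0.83 × 7.2262% = 1.5323%
β_Eskola = ρ·σ_i/σ_m = 0.793 × 33.72 / 19.87 = 1.3457
E(R_Eskola) = R_f + β × MRP = 1.5323% + 1.3457 × 7.2262% = 11.26%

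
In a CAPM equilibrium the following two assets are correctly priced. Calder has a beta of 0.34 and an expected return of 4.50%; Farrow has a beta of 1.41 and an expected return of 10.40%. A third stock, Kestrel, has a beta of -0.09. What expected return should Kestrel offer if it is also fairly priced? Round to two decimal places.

MRP (SML slope) = (10.40% − 4.50%) / (1.41 − 0.34) = 5.90% / 1.07 = 5.5140%
R_f (intercept) = 4.50% − 0.34 × 5.5140% = 2.6252%
E(R_Kestrel) = R_f + β × MRP = 2.6252% + -0.09 × 5.5140% = 2.13%

2.13%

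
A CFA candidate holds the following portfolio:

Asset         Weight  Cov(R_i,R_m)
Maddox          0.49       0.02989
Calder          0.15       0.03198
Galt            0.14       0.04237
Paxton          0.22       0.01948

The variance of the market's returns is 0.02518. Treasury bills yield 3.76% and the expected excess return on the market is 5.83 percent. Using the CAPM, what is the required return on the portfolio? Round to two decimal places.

β_Maddox = 0.02989 / 0.02518 = 1.1871
β_Calder = 0.03198 / 0.02518 = 1.2701
β_Galt = 0.04237 / 0.02518 = 1.6827
β_Paxton = 0.01948 / 0.02518 = 0.7736
β_P = Σ w_i β_i = 0.49×1.1871 + 0.15×1.2701 + 0.14×1.6827 + 0.22×0.7736 = 1.1780
E(R_P) = R_f + β_P × MRP = 3.76% + 1.1780 × 5.83% = 10.63%

10.63%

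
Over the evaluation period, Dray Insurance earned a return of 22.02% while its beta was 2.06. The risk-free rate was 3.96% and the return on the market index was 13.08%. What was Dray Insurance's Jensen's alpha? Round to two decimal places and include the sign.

Market excess return = 13.08% − 3.96% = 9.12%
CAPM benchmark = R_f + β(R_m − R_f) = 3.96% + 2.06 × 9.12% = 22.7472%
α = actual − benchmark = 22.02% − 22.7472% = -0.73%

-0.73%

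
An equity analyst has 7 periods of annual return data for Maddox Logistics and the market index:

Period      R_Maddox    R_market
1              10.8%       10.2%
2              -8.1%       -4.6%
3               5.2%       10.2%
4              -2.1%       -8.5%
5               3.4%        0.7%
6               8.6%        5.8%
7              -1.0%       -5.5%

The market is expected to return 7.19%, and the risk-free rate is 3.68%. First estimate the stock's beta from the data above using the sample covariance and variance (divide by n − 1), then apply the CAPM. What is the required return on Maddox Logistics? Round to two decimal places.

Mean R_i = (10.8 − 8.1 + 5.2 − 2.1 + 3.4 + 8.6 − 1.0) / 7 = 2.4000%
Mean R_m = (10.2 − 4.6 + 10.2 − 8.5 + 0.7 + 5.8 − 5.5) / 7 = 1.1857%
Σ(R_i − R̄_i)(R_m − R̄_m) = 256.1500  ⇒  Cov = 256.1500 / 6 = 42.6917
Σ(R_m − R̄_m)² = 356.0286  ⇒  Var(R_m) = 356.0286 / 6 = 59.3381
β = Cov / Var(R_m) = 42.6917 / 59.3381 = 0.7195
MRP = 7.19% − 3.68% = 3.51%
E(R) = R_f + β × MRP = 3.68% + 0.7195 × 3.51% = 6.21%

6.21%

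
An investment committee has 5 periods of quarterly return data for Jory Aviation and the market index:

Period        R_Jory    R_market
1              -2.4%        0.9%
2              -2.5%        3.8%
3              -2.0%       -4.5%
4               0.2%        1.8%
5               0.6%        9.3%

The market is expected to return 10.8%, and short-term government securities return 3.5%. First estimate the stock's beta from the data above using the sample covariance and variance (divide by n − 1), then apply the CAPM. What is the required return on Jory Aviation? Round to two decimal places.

4.75%

Mean R_i = (-2.4 − 2.5 − 2.0 + 0.2 + 0.6) / 5 = -1.2200%
Mean R_m = (0.9 + 3.8 − 4.5 + 1.8 + 9.3) / 5 = 2.2600%
Σ(R_i − R̄_i)(R_m − R̄_m) = 17.0660  ⇒  Cov = 17.0660 / 4 = 4.2665
Σ(R_m − R̄_m)² = 99.6920  ⇒  Var(R_m) = 99.6920 / 4 = 24.9230
β = Cov / Var(R_m) = 4.2665 / 24.9230 = 0.1712
MRP = 10.8% − 3.5% = 7.30%
E(R) = R_f + β × MRP = 3.5% + 0.1712 × 7.3% = 4.75%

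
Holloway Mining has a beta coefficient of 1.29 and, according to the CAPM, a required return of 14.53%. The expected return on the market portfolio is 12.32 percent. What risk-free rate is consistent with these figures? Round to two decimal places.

4.70%

E(R) = R_f + β(E(R_m) − R_f) = R_f(1 − β) + β·E(R_m)
14.53% = R_f × (1 − 1.29) + 1.29 × 12.32%
14.53% = R_f × -0.29 + 15.8928%
R_f = (14.53% − 15.8928%) / -0.29 = 4.70%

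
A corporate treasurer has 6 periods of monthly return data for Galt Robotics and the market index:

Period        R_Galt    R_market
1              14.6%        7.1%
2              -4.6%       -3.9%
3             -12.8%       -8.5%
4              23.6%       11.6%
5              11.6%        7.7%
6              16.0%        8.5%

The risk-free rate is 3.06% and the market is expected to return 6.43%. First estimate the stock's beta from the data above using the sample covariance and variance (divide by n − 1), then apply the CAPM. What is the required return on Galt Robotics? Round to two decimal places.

Mean R_i = (14.6 − 4.6 − 12.8 + 23.6 + 11.6 + 16.0) / 6 = 8.0667%
Mean R_m = (7.1 − 3.9 − 8.5 + 11.6 + 7.7 + 8.5) / 6 = 3.7500%
Σ(R_i − R̄_i)(R_m − R̄_m) = 547.9800  ⇒  Cov = 547.9800 / 5 = 109.5960
Σ(R_m − R̄_m)² = 319.5950  ⇒  Var(R_m) = 319.5950 / 5 = 63.9190
β = Cov / Var(R_m) = 109.5960 / 63.9190 = 1.7146
MRP = 6.43% − 3.06% = 3.37%
E(R) = R_f + β × MRP = 3.06% + 1.7146 × 3.37% = 8.84%

8.84%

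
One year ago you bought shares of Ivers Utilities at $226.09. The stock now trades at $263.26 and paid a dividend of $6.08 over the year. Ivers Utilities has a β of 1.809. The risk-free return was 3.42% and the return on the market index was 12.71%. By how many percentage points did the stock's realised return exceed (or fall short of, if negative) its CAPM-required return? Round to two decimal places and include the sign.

Realised HPR = (P1 + D1 − P0) / P0 = (263.26 + 6.08 − 226.09) / 226.09 = 43.25 / 226.09 = 19.1296%
MRP = 12.71% − 3.42% = 9.29%
CAPM required = R_f + β·MRP = 3.42% + 1.809 × 9.29% = 20.22561%
α = realised − required = 19.1296% − 20.22561% = -1.10%

-1.10%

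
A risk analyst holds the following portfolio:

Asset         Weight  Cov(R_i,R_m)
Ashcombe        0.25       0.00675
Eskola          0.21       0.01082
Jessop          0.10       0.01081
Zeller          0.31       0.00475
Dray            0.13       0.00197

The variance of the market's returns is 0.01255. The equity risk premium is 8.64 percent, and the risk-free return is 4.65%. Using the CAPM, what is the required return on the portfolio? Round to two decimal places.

β_Ashcombe = 0.00675 / 0.01255 = 0.5378
β_Eskola = 0.01082 / 0.01255 = 0.8622
β_Jessop = 0.01081 / 0.01255 = 0.8614
β_Zeller = 0.00475 / 0.01255 = 0.3785
β_Dray = 0.00197 / 0.01255 = 0.1570
β_P = Σ w_i β_i = 0.25×0.5378 + 0.21×0.8622 + 0.10×0.8614 + 0.31×0.3785 + 0.13×0.1570 = 0.5394
E(R_P) = R_f + β_P × MRP = 4.65% + 0.5394 × 8.64% = 9.31%

9.31%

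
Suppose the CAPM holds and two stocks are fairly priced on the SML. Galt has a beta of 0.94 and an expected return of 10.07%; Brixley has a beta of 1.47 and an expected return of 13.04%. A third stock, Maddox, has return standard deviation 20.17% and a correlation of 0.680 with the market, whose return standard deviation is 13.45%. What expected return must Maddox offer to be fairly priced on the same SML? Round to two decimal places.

MRP = (13.04% − 10.07%) / (1.47 − 0.94) = 5.6038%
R_f = 10.07% − 0.94 × 5.6038% = 4.8024%
β_Maddox = ρ·σ_i/σ_m = 0.680 × 20.17 / 13.45 = 1.0197
E(R_Maddox) = R_f + β × MRP = 4.8024% + 1.0197 × 5.6038% = 10.52%

10.52%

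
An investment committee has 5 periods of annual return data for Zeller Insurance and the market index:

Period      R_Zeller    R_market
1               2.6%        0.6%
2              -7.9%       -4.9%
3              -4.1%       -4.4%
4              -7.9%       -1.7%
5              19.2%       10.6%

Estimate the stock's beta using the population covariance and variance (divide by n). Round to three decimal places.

Mean R_i = (2.6 − 7.9 − 4.1 − 7.9 + 19.2) / 5 = 0.3800%
Mean R_m = (0.6 − 4.9 − 4.4 − 1.7 + 10.6) / 5 = 0.0400%
Σ(R_i − R̄_i)(R_m − R̄_m) = 275.1840  ⇒  Cov = 275.1840 / 5 = 55.0368
Σ(R_m − R̄_m)² = 158.9720  ⇒  Var(R_m) = 158.9720 / 5 = 31.7944
β = Cov / Var(R_m) = 55.0368 / 31.7944 = 1.7310

1.731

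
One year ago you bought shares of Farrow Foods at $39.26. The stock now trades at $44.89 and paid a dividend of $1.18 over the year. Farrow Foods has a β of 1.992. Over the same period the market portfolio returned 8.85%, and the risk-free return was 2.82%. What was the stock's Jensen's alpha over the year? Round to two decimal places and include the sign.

+2.51%

Realised HPR = (P1 + D1 − P0) / P0 = (44.89 + 1.18 − 39.26) / 39.26 = 6.81 / 39.26 = 17.3459%
MRP = 8.85% − 2.82% = 6.03%
CAPM required = R_f + β·MRP = 2.82% + 1.992 × 6.03% = 14.83176%
α = realised − required = 17.3459% − 14.83176% = +2.51%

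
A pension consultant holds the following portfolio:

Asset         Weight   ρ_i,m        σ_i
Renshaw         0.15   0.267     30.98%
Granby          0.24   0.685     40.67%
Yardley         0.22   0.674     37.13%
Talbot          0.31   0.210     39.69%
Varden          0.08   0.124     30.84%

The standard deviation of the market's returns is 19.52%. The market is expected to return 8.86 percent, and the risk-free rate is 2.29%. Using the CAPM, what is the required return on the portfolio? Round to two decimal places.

β_Renshaw = 0.267 × 30.98% / 19.52% = 0.4238
β_Granby = 0.685 × 40.67% / 19.52% = 1.4272
β_Yardley = 0.674 × 37.13% / 19.52% = 1.2821
β_Talbot = 0.210 × 39.69% / 19.52% = 0.4270
β_Varden = 0.124 × 30.84% / 19.52% = 0.1959
β_P = Σ w_i β_i = 0.15×0.4238 + 0.24×1.4272 + 0.22×1.2821 + 0.31×0.4270 + 0.08×0.1959 = 0.8362
MRP = 8.86% − 2.29% = 6.57%
E(R_P) = R_f + β_P × MRP = 2.29% + 0.8362 × 6.57% = 7.78%

7.78%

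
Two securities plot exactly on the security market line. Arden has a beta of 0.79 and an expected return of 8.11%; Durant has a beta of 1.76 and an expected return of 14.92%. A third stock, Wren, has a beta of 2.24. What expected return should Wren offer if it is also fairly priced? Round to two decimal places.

18.29%

MRP (SML slope) = (14.92% − 8.11%) / (1.76 − 0.79) = 6.81% / 0.97 = 7.0206%
R_f (intercept) = 8.11% − 0.79 × 7.0206% = 2.5637%
E(R_Wren) = R_f + β × MRP = 2.5637% + 2.24 × 7.0206% = 18.29%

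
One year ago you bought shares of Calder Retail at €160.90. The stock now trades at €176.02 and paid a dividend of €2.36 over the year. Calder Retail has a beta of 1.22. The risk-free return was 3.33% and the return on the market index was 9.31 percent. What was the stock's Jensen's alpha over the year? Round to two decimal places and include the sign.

+0.24%

Realised HPR = (P1 + D1 − P0) / P0 = (176.02 + 2.36 − 160.90) / 160.90 = 17.48 / 160.90 = 10.8639%
MRP = 9.31% − 3.33% = 5.98%
CAPM required = R_f + β·MRP = 3.33% + 1.22 × 5.98% = 10.6256%
α = realised − required = 10.8639% − 10.6256% = +0.24%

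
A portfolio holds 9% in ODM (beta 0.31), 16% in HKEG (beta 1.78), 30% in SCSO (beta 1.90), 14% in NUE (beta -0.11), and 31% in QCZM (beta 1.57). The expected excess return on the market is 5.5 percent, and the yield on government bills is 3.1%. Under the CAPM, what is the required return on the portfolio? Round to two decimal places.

β_P = Σ w_i β_i = 0.09×0.31 + 0.16×1.78 + 0.30×1.90 + 0.14×-0.11 + 0.31×1.57 = 1.3540
E(R_P) = R_f + β_P × MRP = 3.1% + 1.3540 × 5.5% = 10.55%

10.55%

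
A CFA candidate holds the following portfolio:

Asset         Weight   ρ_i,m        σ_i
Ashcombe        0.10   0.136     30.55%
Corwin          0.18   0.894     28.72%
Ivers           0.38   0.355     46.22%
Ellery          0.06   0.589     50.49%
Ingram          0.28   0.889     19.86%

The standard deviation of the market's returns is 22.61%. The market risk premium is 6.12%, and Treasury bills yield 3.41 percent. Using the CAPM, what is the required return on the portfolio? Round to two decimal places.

β_Ashcombe = 0.136 × 30.55% / 22.61% = 0.1838
β_Corwin = 0.894 × 28.72% / 22.61% = 1.1356
β_Ivers = 0.355 × 46.22% / 22.61% = 0.7257
β_Ellery = 0.589 × 50.49% / 22.61% = 1.3153
β_Ingram = 0.889 × 19.86% / 22.61% = 0.7809
β_P = Σ w_i β_i = 0.10×0.1838 + 0.18×1.1356 + 0.38×0.7257 + 0.06×1.3153 + 0.28×0.7809 = 0.7961
E(R_P) = R_f + β_P × MRP = 3.41% + 0.7961 × 6.12% = 8.28%

8.28%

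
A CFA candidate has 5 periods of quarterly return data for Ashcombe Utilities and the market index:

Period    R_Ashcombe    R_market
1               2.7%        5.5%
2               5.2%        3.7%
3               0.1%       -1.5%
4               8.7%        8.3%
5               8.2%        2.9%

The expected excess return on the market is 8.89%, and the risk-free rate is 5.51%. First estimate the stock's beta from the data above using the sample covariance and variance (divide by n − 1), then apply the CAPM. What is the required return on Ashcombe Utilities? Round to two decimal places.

11.63%

Mean R_i = (2.7 + 5.2 + 0.1 + 8.7 + 8.2) / 5 = 4.9800%
Mean R_m = (5.5 + 3.7 − 1.5 + 8.3 + 2.9) / 5 = 3.7800%
Σ(R_i − R̄_i)(R_m − R̄_m) = 35.8080  ⇒  Cov = 35.8080 / 4 = 8.9520
Σ(R_m − R̄_m)² = 52.0480  ⇒  Var(R_m) = 52.0480 / 4 = 13.0120
β = Cov / Var(R_m) = 8.9520 / 13.0120 = 0.6880
E(R) = R_f + β × MRP = 5.51% + 0.6880 × 8.89% = 11.63%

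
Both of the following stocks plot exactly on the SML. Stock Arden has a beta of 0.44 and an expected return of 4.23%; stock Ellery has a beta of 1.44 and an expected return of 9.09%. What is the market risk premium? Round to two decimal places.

4.86%

Both satisfy E(R) = R_f + β·MRP, so the slope of the SML is
MRP = (9.09% − 4.23%) / (1.44 − 0.44) = 4.86% / 1.00 = 4.8600%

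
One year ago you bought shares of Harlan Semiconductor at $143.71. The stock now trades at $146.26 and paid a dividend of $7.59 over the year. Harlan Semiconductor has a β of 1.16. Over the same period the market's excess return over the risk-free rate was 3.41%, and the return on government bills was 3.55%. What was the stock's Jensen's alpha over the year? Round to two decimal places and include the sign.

Realised HPR = (P1 + D1 − P0) / P0 = (146.26 + 7.59 − 143.71) / 143.71 = 10.14 / 143.71 = 7.0559%
CAPM required = R_f + β·MRP = 3.55% + 1.16 × 3.41% = 7.5056%
α = realised − required = 7.0559% − 7.5056% = -0.45%

-0.45%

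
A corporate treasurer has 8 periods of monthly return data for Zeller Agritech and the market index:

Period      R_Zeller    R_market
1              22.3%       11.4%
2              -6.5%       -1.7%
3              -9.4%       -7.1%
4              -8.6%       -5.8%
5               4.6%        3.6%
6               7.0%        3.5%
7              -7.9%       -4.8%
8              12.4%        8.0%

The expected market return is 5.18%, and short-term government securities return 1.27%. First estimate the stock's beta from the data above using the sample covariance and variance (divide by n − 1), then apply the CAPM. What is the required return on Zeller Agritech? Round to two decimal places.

7.90%

Mean R_i = (22.3 − 6.5 − 9.4 − 8.6 + 4.6 + 7.0 − 7.9 + 12.4) / 8 = 1.7375%
Mean R_m = (11.4 − 1.7 − 7.1 − 5.8 + 3.6 + 3.5 − 4.8 + 8.0) / 8 = 0.8875%
Σ(R_i − R̄_i)(R_m − R̄_m) = 547.7338  ⇒  Cov = 547.7338 / 7 = 78.2477
Σ(R_m − R̄_m)² = 322.8488  ⇒  Var(R_m) = 322.8488 / 7 = 46.1213
β = Cov / Var(R_m) = 78.2477 / 46.1213 = 1.6966
MRP = 5.18% − 1.27% = 3.91%
E(R) = R_f + β × MRP = 1.27% + 1.6966 × 3.91% = 7.90%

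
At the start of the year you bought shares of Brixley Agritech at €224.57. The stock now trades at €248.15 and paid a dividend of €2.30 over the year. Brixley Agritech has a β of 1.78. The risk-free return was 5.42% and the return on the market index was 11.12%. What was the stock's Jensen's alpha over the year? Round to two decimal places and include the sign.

-4.04%

Realised HPR = (P1 + D1 − P0) / P0 = (248.15 + 2.30 − 224.57) / 224.57 = 25.88 / 224.57 = 11.5242%
MRP = 11.12% − 5.42% = 5.70%
CAPM required = R_f + β·MRP = 5.42% + 1.78 × 5.70% = 15.5660%
α = realised − required = 11.5242% − 15.5660% = -4.04%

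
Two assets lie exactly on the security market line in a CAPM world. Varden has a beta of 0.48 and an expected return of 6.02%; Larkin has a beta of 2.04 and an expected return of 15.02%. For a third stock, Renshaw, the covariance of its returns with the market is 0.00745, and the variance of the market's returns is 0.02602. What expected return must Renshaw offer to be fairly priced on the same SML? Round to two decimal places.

4.90%

MRP = (15.02% − 6.02%) / (2.04 − 0.48) = 5.7692%
R_f = 6.02% − 0.48 × 5.7692% = 3.2508%
β_Renshaw = Cov / Var(R_m) = 0.00745 / 0.02602 = 0.2863
E(R_Renshaw) = R_f + β × MRP = 3.2508% + 0.2863 × 5.7692% = 4.90%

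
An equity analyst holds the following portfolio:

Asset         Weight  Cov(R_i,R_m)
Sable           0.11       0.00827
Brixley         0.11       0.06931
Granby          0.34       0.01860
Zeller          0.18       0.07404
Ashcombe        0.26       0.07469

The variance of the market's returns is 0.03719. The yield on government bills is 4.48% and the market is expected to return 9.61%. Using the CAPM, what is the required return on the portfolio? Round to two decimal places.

11.05%

β_Sable = 0.00827 / 0.03719 = 0.2224
β_Brixley = 0.06931 / 0.03719 = 1.8637
β_Granby = 0.01860 / 0.03719 = 0.5001
β_Zeller = 0.07404 / 0.03719 = 1.9909
β_Ashcombe = 0.07469 / 0.03719 = 2.0083
β_P = Σ w_i β_i = 0.11×0.2224 + 0.11×1.8637 + 0.34×0.5001 + 0.18×1.9909 + 0.26×2.0083 = 1.2800
MRP = 9.61% − 4.48% = 5.13%
E(R_P) = R_f + β_P × MRP = 4.48% + 1.2800 × 5.13% = 11.05%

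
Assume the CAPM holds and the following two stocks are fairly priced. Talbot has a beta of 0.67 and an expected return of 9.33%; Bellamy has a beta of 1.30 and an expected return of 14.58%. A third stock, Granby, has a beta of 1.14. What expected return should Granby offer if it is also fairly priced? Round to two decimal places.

13.25%

MRP (SML slope) = (14.58% − 9.33%) / (1.30 − 0.67) = 5.25% / 0.63 = 8.3333%
R_f (intercept) = 9.33% − 0.67 × 8.3333% = 3.7467%
E(R_Granby) = R_f + β × MRP = 3.7467% + 1.14 × 8.3333% = 13.25%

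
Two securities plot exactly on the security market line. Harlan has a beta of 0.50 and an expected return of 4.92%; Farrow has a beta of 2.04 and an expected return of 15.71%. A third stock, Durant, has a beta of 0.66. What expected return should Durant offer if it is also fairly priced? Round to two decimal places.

MRP (SML slope) = (15.71% − 4.92%) / (2.04 − 0.50) = 10.79% / 1.54 = 7.0065%
R_f (intercept) = 4.92% − 0.50 × 7.0065% = 1.4168%
E(R_Durant) = R_f + β × MRP = 1.4168% + 0.66 × 7.0065% = 6.04%

6.04%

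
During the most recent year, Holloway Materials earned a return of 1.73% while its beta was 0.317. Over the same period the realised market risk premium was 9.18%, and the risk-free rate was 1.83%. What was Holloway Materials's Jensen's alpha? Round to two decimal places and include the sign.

-3.01%

CAPM benchmark = R_f + β(R_m − R_f) = 1.83% + 0.317 × 9.18% = 4.74006%
α = actual − benchmark = 1.73% − 4.74006% = -3.01%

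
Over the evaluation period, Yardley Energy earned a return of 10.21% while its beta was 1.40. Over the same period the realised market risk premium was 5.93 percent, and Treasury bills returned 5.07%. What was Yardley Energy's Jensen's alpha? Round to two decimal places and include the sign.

CAPM benchmark = R_f + β(R_m − R_f) = 5.07% + 1.40 × 5.93% = 13.3720%
α = actual − benchmark = 10.21% − 13.3720% = -3.16%

-3.16%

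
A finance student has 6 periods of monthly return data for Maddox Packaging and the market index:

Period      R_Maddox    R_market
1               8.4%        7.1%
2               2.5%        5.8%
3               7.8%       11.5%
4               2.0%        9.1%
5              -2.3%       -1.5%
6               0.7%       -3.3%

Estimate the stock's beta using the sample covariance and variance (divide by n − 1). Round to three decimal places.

Mean R_i = (8.4 + 2.5 + 7.8 + 2.0 − 2.3 + 0.7) / 6 = 3.1833%
Mean R_m = (7.1 + 5.8 + 11.5 + 9.1 − 1.5 − 3.3) / 6 = 4.7833%
Σ(R_i − R̄_i)(R_m − R̄_m) = 91.8183  ⇒  Cov = 91.8183 / 5 = 18.3637
Σ(R_m − R̄_m)² = 174.9683  ⇒  Var(R_m) = 174.9683 / 5 = 34.9937
β = Cov / Var(R_m) = 18.3637 / 34.9937 = 0.5248

0.525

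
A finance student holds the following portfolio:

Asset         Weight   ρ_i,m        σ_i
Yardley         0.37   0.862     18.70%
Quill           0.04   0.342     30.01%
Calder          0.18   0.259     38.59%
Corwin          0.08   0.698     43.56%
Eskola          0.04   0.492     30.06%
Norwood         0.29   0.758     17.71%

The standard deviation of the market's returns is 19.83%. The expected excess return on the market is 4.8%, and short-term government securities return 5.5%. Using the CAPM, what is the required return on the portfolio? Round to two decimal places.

9.15%

β_Yardley = 0.862 × 18.70% / 19.83% = 0.8129
β_Quill = 0.342 × 30.01% / 19.83% = 0.5176
β_Calder = 0.259 × 38.59% / 19.83% = 0.5040
β_Corwin = 0.698 × 43.56% / 19.83% = 1.5333
β_Eskola = 0.492 × 30.06% / 19.83% = 0.7458
β_Norwood = 0.758 × 17.71% / 19.83% = 0.6770
β_P = Σ w_i β_i = 0.37×0.8129 + 0.04×0.5176 + 0.18×0.5040 + 0.08×1.5333 + 0.04×0.7458 + 0.29×0.6770 = 0.7610
E(R_P) = R_f + β_P × MRP = 5.5% + 0.7610 × 4.8% = 9.15%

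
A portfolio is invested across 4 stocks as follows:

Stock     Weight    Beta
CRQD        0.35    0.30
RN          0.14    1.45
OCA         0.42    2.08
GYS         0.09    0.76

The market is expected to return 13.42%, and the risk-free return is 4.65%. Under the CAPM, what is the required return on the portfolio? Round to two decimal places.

β_P = Σ w_i β_i = 0.35×0.30 + 0.14×1.45 + 0.42×2.08 + 0.09×0.76 = 1.2500
MRP = 13.42% − 4.65% = 8.77%
E(R_P) = R_f + β_P × MRP = 4.65% + 1.2500 × 8.77% = 15.61%

15.61%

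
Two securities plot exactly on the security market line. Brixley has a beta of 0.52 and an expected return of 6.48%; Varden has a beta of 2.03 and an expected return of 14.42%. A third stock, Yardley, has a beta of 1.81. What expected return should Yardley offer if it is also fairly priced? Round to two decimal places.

MRP (SML slope) = (14.42% − 6.48%) / (2.03 − 0.52) = 7.94% / 1.51 = 5.2583%
R_f (intercept) = 6.48% − 0.52 × 5.2583% = 3.7457%
E(R_Yardley) = R_f + β × MRP = 3.7457% + 1.81 × 5.2583% = 13.26%

13.26%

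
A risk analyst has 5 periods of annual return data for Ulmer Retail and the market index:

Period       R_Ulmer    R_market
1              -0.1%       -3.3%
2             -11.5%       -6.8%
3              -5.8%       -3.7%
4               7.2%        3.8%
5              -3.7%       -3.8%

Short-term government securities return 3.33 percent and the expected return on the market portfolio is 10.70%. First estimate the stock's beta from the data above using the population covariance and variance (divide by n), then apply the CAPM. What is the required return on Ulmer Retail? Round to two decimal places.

15.66%

Mean R_i = (-0.1 − 11.5 − 5.8 + 7.2 − 3.7) / 5 = -2.7800%
Mean R_m = (-3.3 − 6.8 − 3.7 + 3.8 − 3.8) / 5 = -2.7600%
Σ(R_i − R̄_i)(R_m − R̄_m) = 103.0460  ⇒  Cov = 103.0460 / 5 = 20.6092
Σ(R_m − R̄_m)² = 61.6120  ⇒  Var(R_m) = 61.6120 / 5 = 12.3224
β = Cov / Var(R_m) = 20.6092 / 12.3224 = 1.6725
MRP = 10.70% − 3.33% = 7.37%
E(R) = R_f + β × MRP = 3.33% + 1.6725 × 7.37% = 15.66%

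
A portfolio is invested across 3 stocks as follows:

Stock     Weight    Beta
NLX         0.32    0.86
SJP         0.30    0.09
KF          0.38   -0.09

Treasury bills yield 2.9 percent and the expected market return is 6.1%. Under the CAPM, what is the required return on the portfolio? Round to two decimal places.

3.76%

β_P = Σ w_i β_i = 0.32×0.86 + 0.30×0.09 + 0.38×-0.09 = 0.2680
MRP = 6.1% − 2.9% = 3.20%
E(R_P) = R_f + β_P × MRP = 2.9% + 0.2680 × 3.2% = 3.76%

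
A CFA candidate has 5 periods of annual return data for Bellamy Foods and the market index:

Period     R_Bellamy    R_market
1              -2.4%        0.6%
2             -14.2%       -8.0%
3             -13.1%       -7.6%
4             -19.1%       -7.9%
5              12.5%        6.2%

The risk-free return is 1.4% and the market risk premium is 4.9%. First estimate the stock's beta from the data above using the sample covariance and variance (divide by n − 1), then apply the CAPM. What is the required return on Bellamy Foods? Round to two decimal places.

10.75%

Mean R_i = (-2.4 − 14.2 − 13.1 − 19.1 + 12.5) / 5 = -7.2600%
Mean R_m = (0.6 − 8.0 − 7.6 − 7.9 + 6.2) / 5 = -3.3400%
Σ(R_i − R̄_i)(R_m − R̄_m) = 318.8680  ⇒  Cov = 318.8680 / 4 = 79.7170
Σ(R_m − R̄_m)² = 167.1920  ⇒  Var(R_m) = 167.1920 / 4 = 41.7980
β = Cov / Var(R_m) = 79.7170 / 41.7980 = 1.9072
E(R) = R_f + β × MRP = 1.4% + 1.9072 × 4.9% = 10.75%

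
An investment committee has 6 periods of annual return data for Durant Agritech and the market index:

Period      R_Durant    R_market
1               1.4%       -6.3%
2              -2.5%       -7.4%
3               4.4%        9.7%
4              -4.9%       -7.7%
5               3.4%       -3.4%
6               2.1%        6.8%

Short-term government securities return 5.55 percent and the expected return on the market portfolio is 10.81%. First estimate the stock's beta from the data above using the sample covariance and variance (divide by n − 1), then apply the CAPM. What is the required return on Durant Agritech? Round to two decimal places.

Mean R_i = (1.4 − 2.5 + 4.4 − 4.9 + 3.4 + 2.1) / 6 = 0.6500%
Mean R_m = (-6.3 − 7.4 + 9.7 − 7.7 − 3.4 + 6.8) / 6 = -1.3833%
Σ(R_i − R̄_i)(R_m − R̄_m) = 98.2050  ⇒  Cov = 98.2050 / 5 = 19.6410
Σ(R_m − R̄_m)² = 294.1483  ⇒  Var(R_m) = 294.1483 / 5 = 58.8297
β = Cov / Var(R_m) = 19.6410 / 58.8297 = 0.3339
MRP = 10.81% − 5.55% = 5.26%
E(R) = R_f + β × MRP = 5.55% + 0.3339 × 5.26% = 7.31%

7.31%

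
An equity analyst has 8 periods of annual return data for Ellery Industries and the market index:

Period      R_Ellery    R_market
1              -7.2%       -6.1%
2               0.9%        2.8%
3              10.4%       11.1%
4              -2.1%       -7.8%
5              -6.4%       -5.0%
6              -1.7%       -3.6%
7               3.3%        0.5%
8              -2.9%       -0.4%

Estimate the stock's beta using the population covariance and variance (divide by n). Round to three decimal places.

Mean R_i = (-7.2 + 0.9 + 10.4 − 2.1 − 6.4 − 1.7 + 3.3 − 2.9) / 8 = -0.7125%
Mean R_m = (-6.1 + 2.8 + 11.1 − 7.8 − 5.0 − 3.6 + 0.5 − 0.4) / 8 = -1.0625%
Σ(R_i − R̄_i)(R_m − R̄_m) = 213.1338  ⇒  Cov = 213.1338 / 8 = 26.6417
Σ(R_m − R̄_m)² = 258.4388  ⇒  Var(R_m) = 258.4388 / 8 = 32.3049
β = Cov / Var(R_m) = 26.6417 / 32.3049 = 0.8247

0.825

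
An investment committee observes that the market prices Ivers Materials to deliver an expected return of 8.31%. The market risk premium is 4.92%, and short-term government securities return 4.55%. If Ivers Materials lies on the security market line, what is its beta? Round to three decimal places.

β = (E(R) − R_f) / MRP = (8.31% − 4.55%) / 4.92% = 3.76% / 4.92% = 0.764

0.764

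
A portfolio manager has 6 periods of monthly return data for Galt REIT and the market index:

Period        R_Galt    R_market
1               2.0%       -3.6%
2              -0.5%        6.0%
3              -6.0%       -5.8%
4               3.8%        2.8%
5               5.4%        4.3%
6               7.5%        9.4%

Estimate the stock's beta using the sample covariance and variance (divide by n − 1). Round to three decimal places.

Mean R_i = (2.0 − 0.5 − 6.0 + 3.8 + 5.4 + 7.5) / 6 = 2.0333%
Mean R_m = (-3.6 + 6.0 − 5.8 + 2.8 + 4.3 + 9.4) / 6 = 2.1833%
Σ(R_i − R̄_i)(R_m − R̄_m) = 102.3233  ⇒  Cov = 102.3233 / 5 = 20.4647
Σ(R_m − R̄_m)² = 168.6883  ⇒  Var(R_m) = 168.6883 / 5 = 33.7377
β = Cov / Var(R_m) = 20.4647 / 33.7377 = 0.6066

0.607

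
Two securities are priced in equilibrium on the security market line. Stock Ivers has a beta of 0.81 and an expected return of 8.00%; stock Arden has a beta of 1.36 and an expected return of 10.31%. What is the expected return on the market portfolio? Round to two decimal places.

8.80%

Both satisfy E(R) = R_f + β·MRP, so the slope of the SML is
MRP = (10.31% − 8.00%) / (1.36 − 0.81) = 2.31% / 0.55 = 4.2000%
R_f = E(R_Ivers) − β_Ivers·MRP = 8.00% − 0.81 × 4.2000% = 4.5980%
E(R_m) = R_f + MRP = 4.5980% + 4.2000% = 8.80%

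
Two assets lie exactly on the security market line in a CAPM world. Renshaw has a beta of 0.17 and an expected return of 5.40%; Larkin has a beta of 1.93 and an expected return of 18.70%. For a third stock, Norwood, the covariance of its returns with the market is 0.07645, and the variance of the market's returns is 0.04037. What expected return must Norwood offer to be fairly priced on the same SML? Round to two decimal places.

18.43%

MRP = (18.70% − 5.40%) / (1.93 − 0.17) = 7.5568%
R_f = 5.40% − 0.17 × 7.5568% = 4.1153%
β_Norwood = Cov / Var(R_m) = 0.07645 / 0.04037 = 1.8937
E(R_Norwood) = R_f + β × MRP = 4.1153% + 1.8937 × 7.5568% = 18.43%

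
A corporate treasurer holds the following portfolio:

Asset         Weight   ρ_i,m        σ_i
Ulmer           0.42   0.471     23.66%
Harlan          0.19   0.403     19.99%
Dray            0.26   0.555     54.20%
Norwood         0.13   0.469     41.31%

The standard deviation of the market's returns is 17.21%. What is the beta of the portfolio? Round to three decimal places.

0.962

β_Ulmer = 0.471 × 23.66% / 17.21% = 0.6475
β_Harlan = 0.403 × 19.99% / 17.21% = 0.4681
β_Dray = 0.555 × 54.20% / 17.21% = 1.7479
β_Norwood = 0.469 × 41.31% / 17.21% = 1.1258
β_P = Σ w_i β_i = 0.42×0.6475 + 0.19×0.4681 + 0.26×1.7479 + 0.13×1.1258 = 0.9617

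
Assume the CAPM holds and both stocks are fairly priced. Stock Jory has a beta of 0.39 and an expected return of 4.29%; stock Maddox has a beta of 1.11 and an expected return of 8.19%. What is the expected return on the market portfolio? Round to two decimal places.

7.59%

Both satisfy E(R) = R_f + β·MRP, so the slope of the SML is
MRP = (8.19% − 4.29%) / (1.11 − 0.39) = 3.90% / 0.72 = 5.4167%
R_f = E(R_Jory) − β_Jory·MRP = 4.29% − 0.39 × 5.4167% = 2.1775%
E(R_m) = R_f + MRP = 2.1775% + 5.4167% = 7.59%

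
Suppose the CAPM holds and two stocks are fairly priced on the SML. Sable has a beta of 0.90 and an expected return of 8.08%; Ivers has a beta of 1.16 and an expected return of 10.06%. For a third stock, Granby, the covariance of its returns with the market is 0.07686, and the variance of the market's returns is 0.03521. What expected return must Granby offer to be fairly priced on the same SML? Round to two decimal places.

MRP = (10.06% − 8.08%) / (1.16 − 0.90) = 7.6154%
R_f = 8.08% − 0.90 × 7.6154% = 1.2261%
β_Granby = Cov / Var(R_m) = 0.07686 / 0.03521 = 2.1829
E(R_Granby) = R_f + β × MRP = 1.2261% + 2.1829 × 7.6154% = 17.85%

17.85%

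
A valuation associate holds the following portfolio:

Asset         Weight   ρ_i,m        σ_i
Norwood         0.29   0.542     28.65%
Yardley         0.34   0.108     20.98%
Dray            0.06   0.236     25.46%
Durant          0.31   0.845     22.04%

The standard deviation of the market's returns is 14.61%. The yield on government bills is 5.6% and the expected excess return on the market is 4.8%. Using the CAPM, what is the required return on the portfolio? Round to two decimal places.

β_Norwood = 0.542 × 28.65% / 14.61% = 1.0629
β_Yardley = 0.108 × 20.98% / 14.61% = 0.1551
β_Dray = 0.236 × 25.46% / 14.61% = 0.4113
β_Durant = 0.845 × 22.04% / 14.61% = 1.2747
β_P = Σ w_i β_i = 0.29×1.0629 + 0.34×0.1551 + 0.06×0.4113 + 0.31×1.2747 = 0.7808
E(R_P) = R_f + β_P × MRP = 5.6% + 0.7808 × 4.8% = 9.35%

9.35%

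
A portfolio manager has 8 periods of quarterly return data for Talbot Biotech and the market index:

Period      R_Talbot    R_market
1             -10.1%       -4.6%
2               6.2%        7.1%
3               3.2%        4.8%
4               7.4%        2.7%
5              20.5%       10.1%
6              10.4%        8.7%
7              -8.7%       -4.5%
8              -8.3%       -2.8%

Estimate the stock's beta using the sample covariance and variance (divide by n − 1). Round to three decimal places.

1.722

Mean R_i = (-10.1 + 6.2 + 3.2 + 7.4 + 20.5 + 10.4 − 8.7 − 8.3) / 8 = 2.5750%
Mean R_m = (-4.6 + 7.1 + 4.8 + 2.7 + 10.1 + 8.7 − 4.5 − 2.8) / 8 = 2.6875%
Σ(R_i − R̄_i)(R_m − R̄_m) = 430.3775  ⇒  Cov = 430.3775 / 7 = 61.4825
Σ(R_m − R̄_m)² = 249.9088  ⇒  Var(R_m) = 249.9088 / 7 = 35.7013
β = Cov / Var(R_m) = 61.4825 / 35.7013 = 1.7221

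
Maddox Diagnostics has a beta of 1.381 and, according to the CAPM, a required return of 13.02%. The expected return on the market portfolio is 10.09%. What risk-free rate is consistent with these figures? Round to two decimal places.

2.40%

E(R) = R_f + β(E(R_m) − R_f) = R_f(1 − β) + β·E(R_m)
13.02% = R_f × (1 − 1.381) + 1.381 × 10.09%
13.02% = R_f × -0.381 + 13.93429%
R_f = (13.02% − 13.93429%) / -0.381 = 2.40%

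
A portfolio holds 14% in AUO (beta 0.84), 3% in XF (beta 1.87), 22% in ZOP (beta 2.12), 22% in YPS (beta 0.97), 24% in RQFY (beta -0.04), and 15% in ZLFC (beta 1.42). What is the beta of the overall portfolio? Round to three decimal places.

1.057

β_P = Σ w_i β_i = 0.14×0.84 + 0.03×1.87 + 0.22×2.12 + 0.22×0.97 + 0.24×-0.04 + 0.15×1.42 = 1.0569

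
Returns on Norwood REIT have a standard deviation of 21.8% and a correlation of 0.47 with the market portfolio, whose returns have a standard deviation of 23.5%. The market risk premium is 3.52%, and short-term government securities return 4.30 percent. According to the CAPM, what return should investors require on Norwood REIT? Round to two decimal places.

5.83%

β = ρ × σ_i / σ_m = 0.47 × 21.8% / 23.5% = 0.4360
E(R) = 4.30% + 0.4360 × 3.52% = 5.83%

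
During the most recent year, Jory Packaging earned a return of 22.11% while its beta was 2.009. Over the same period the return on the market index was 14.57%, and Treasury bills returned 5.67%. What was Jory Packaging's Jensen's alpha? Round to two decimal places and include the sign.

-1.44%

Market excess return = 14.57% − 5.67% = 8.90%
CAPM benchmark = R_f + β(R_m − R_f) = 5.67% + 2.009 × 8.90% = 23.55010%
α = actual − benchmark = 22.11% − 23.55010% = -1.44%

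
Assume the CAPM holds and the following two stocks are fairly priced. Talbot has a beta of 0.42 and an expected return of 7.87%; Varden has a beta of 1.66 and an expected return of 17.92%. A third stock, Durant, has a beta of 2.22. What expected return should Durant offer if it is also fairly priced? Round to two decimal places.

22.46%

MRP (SML slope) = (17.92% − 7.87%) / (1.66 − 0.42) = 10.05% / 1.24 = 8.1048%
R_f (intercept) = 7.87% − 0.42 × 8.1048% = 4.4660%
E(R_Durant) = R_f + β × MRP = 4.4660% + 2.22 × 8.1048% = 22.46%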